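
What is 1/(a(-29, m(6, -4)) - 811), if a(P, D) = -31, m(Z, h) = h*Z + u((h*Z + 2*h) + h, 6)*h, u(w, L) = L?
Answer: -1/842 ≈ -0.0011876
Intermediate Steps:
m(Z, h) = 6*h + Z*h (m(Z, h) = h*Z + 6*h = Z*h + 6*h = 6*h + Z*h)
1/(a(-29, m(6, -4)) - 811) = 1/(-31 - 811) = 1/(-842) = -1/842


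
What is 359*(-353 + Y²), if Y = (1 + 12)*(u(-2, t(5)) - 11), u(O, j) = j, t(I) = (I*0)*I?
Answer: 7214464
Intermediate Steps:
t(I) = 0 (t(I) = 0*I = 0)
Y = -143 (Y = (1 + 12)*(0 - 11) = 13*(-11) = -143)
359*(-353 + Y²) = 359*(-353 + (-143)²) = 359*(-353 + 20449) = 359*20096 = 7214464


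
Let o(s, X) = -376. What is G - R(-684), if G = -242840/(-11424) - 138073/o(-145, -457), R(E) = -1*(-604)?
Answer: -28930697/134232 ≈ -215.53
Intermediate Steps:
R(E) = 604
G = 52145431/134232 (G = -242840/(-11424) - 138073/(-376) = -242840*(-1/11424) - 138073*(-1/376) = 30355/1428 + 138073/376 = 52145431/134232 ≈ 388.47)
G - R(-684) = 52145431/134232 - 1*604 = 52145431/134232 - 604 = -28930697/134232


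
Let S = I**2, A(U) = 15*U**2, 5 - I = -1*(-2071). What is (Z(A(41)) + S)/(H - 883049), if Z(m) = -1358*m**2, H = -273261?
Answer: 431703502597/578155 ≈ 7.4669e+5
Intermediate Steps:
I = -2066 (I = 5 - (-1)*(-2071) = 5 - 1*2071 = 5 - 2071 = -2066)
S = 4268356 (S = (-2066)**2 = 4268356)
(Z(A(41)) + S)/(H - 883049) = (-1358*(15*41**2)**2 + 4268356)/(-273261 - 883049) = (-1358*(15*1681)**2 + 4268356)/(-1156310) = (-1358*25215**2 + 4268356)*(-1/1156310) = (-1358*635796225 + 4268356)*(-1/1156310) = (-863411273550 + 4268356)*(-1/1156310) = -863407005194*(-1/1156310) = 431703502597/578155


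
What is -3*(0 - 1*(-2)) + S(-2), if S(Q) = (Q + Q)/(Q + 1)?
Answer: -2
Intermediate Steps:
S(Q) = 2*Q/(1 + Q) (S(Q) = (2*Q)/(1 + Q) = 2*Q/(1 + Q))
-3*(0 - 1*(-2)) + S(-2) = -3*(0 - 1*(-2)) + 2*(-2)/(1 - 2) = -3*(0 + 2) + 2*(-2)/(-1) = -3*2 + 2*(-2)*(-1) = -6 + 4 = -2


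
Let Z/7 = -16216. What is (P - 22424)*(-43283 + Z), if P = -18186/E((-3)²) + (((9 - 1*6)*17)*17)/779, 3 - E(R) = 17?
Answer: 2580141376860/779 ≈ 3.3121e+9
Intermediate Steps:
Z = -113512 (Z = 7*(-16216) = -113512)
E(R) = -14 (E(R) = 3 - 1*17 = 3 - 17 = -14)
P = 1012788/779 (P = -18186/(-14) + (((9 - 1*6)*17)*17)/779 = -18186*(-1/14) + (((9 - 6)*17)*17)*(1/779) = 1299 + ((3*17)*17)*(1/779) = 1299 + (51*17)*(1/779) = 1299 + 867*(1/779) = 1299 + 867/779 = 1012788/779 ≈ 1300.1)
(P - 22424)*(-43283 + Z) = (1012788/779 - 22424)*(-43283 - 113512) = -16455508/779*(-156795) = 2580141376860/779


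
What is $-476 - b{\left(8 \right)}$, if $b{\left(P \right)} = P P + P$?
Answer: $-548$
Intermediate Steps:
$b{\left(P \right)} = P + P^{2}$ ($b{\left(P \right)} = P^{2} + P = P + P^{2}$)
$-476 - b{\left(8 \right)} = -476 - 8 \left(1 + 8\right) = -476 - 8 \cdot 9 = -476 - 72 = -548$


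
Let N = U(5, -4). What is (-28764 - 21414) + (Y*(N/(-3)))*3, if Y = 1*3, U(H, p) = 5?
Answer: -50193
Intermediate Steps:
N = 5
Y = 3
(-28764 - 21414) + (Y*(N/(-3)))*3 = (-28764 - 21414) + (3*(5/(-3)))*3 = -50178 + (3*(5*(-1/3)))*3 = -50178 + (3*(-5/3))*3 = -50178 - 5*3 = -50178 - 15 = -50193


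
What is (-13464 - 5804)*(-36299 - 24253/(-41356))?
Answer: 7231074189047/10339 ≈ 6.9940e+8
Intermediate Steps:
(-13464 - 5804)*(-36299 - 24253/(-41356)) = -19268*(-36299 - 24253*(-1/41356)) = -19268*(-36299 + 24253/41356) = -19268*(-1501157191/41356) = 7231074189047/10339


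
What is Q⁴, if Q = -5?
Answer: 625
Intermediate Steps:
Q⁴ = (-5)⁴ = 625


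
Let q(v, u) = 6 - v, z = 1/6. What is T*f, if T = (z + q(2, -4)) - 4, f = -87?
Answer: -29/2 ≈ -14.500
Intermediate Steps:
z = 1/6 ≈ 0.16667
T = 1/6 (T = (1/6 + (6 - 1*2)) - 4 = (1/6 + (6 - 2)) - 4 = (1/6 + 4) - 4 = 25/6 - 4 = 1/6 ≈ 0.16667)
T*f = (1/6)*(-87) = -29/2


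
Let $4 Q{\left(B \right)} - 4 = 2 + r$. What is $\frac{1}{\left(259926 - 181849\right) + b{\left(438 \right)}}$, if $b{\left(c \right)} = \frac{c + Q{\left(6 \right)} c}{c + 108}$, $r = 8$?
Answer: $\frac{182}{14210671} \approx 1.2807 \cdot 10^{-5}$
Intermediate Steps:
$Q{\left(B \right)} = \frac{7}{2}$ ($Q{\left(B \right)} = 1 + \frac{2 + 8}{4} = 1 + \frac{1}{4} \cdot 10 = 1 + \frac{5}{2} = \frac{7}{2}$)
$b{\left(c \right)} = \frac{9 c}{2 \left(108 + c\right)}$ ($b{\left(c \right)} = \frac{c + \frac{7 c}{2}}{c + 108} = \frac{\frac{9}{2} c}{108 + c} = \frac{9 c}{2 \left(108 + c\right)}$)
$\frac{1}{\left(259926 - 181849\right) + b{\left(438 \right)}} = \frac{1}{\left(259926 - 181849\right) + \frac{9}{2} \cdot 438 \frac{1}{108 + 438}} = \frac{1}{78077 + \frac{9}{2} \cdot 438 \cdot \frac{1}{546}} = \frac{1}{78077 + \frac{657}{182}} = \frac{1}{\frac{14210671}{182}} = \frac{182}{14210671}$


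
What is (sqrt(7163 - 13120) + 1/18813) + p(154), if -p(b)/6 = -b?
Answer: 17383213/18813 + I*sqrt(5957) ≈ 924.0 + 77.182*I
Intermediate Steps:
p(b) = 6*b (p(b) = -(-6)*b = 6*b)
(sqrt(7163 - 13120) + 1/18813) + p(154) = (sqrt(7163 - 13120) + 1/18813) + 6*154 = (sqrt(-5957) + 1/18813) + 924 = (I*sqrt(5957) + 1/18813) + 924 = (1/18813 + I*sqrt(5957)) + 924 = 17383213/18813 + I*sqrt(5957)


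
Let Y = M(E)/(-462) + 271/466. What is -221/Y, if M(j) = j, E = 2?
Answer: -1399398/3655 ≈ -382.87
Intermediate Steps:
Y = 62135/107646 (Y = 2/(-462) + 271/466 = 2*(-1/462) + 271*(1/466) = -1/231 + 271/466 = 62135/107646 ≈ 0.57722)
-221/Y = -221/62135/107646 = -221*107646/62135 = -1399398/3655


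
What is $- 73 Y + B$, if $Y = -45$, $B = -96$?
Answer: $3189$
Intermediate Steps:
$- 73 Y + B = \left(-73\right) \left(-45\right) - 96 = 3285 - 96 = 3189$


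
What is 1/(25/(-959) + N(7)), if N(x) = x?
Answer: 959/6688 ≈ 0.14339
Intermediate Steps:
1/(25/(-959) + N(7)) = 1/(25/(-959) + 7) = 1/(25*(-1/959) + 7) = 1/(-25/959 + 7) = 1/(6688/959) = 959/6688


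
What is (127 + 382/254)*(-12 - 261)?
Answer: -4455360/127 ≈ -35082.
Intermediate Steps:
(127 + 382/254)*(-12 - 261) = (127 + 382*(1/254))*(-273) = (127 + 191/127)*(-273) = (16320/127)*(-273) = -4455360/127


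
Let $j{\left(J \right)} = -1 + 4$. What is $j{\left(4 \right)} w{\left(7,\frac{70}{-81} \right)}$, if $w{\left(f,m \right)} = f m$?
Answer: $- \frac{490}{27} \approx -18.148$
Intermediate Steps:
$j{\left(J \right)} = 3$
$j{\left(4 \right)} w{\left(7,\frac{70}{-81} \right)} = 3 \cdot 7 \frac{70}{-81} = 3 \cdot 7 \cdot 70 \left(- \frac{1}{81}\right) = 3 \cdot 7 \left(- \frac{70}{81}\right) = 3 \left(- \frac{490}{81}\right) = - \frac{490}{27}$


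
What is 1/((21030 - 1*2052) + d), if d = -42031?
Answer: -1/23053 ≈ -4.3378e-5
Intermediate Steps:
1/((21030 - 1*2052) + d) = 1/((21030 - 1*2052) - 42031) = 1/((21030 - 2052) - 42031) = 1/(18978 - 42031) = 1/(-23053) = -1/23053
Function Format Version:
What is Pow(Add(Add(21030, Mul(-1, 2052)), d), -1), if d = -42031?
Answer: Rational(-1, 23053) ≈ -4.3378e-5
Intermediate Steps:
Pow(Add(Add(21030, Mul(-1, 2052)), d), -1) = Pow(Add(Add(21030, Mul(-1, 2052)), -42031), -1) = Pow(Add(Add(21030, -2052), -42031), -1) = Pow(Add(18978, -42031), -1) = Pow(-23053, -1) = Rational(-1, 23053)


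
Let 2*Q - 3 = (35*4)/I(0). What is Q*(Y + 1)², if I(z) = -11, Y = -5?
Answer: -856/11 ≈ -77.818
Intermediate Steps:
Q = -107/22 (Q = 3/2 + ((35*4)/(-11))/2 = 3/2 + (140*(-1/11))/2 = 3/2 + (½)*(-140/11) = 3/2 - 70/11 = -107/22 ≈ -4.8636)
Q*(Y + 1)² = -107*(-5 + 1)²/22 = -107/22*(-4)² = -107/22*16 = -856/11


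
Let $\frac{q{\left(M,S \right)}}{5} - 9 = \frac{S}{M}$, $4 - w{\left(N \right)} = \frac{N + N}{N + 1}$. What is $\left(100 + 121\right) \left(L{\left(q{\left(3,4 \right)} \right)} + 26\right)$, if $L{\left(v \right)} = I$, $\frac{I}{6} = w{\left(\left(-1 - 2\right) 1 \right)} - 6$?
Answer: $-884$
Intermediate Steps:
$w{\left(N \right)} = 4 - \frac{2 N}{1 + N}$ ($w{\left(N \right)} = 4 - \frac{N + N}{N + 1} = 4 - \frac{2 N}{1 + N}$)
$q{\left(M,S \right)} = 45 + \frac{5 S}{M}$ ($q{\left(M,S \right)} = 45 + 5 \frac{S}{M} = 45 + \frac{5 S}{M}$)
$I = -30$ ($I = 6 \left(\frac{2 \left(2 + \left(-1 - 2\right) 1\right)}{1 + \left(-1 - 2\right) 1} - 6\right) = 6 \left(\frac{2 \left(2 - 3\right)}{1 - 3} - 6\right) = 6 \left(2 \frac{1}{-2} \left(-1\right) - 6\right) = 6 \left(2 \left(- \frac{1}{2}\right) \left(-1\right) - 6\right) = 6 \left(1 - 6\right) = 6 \left(-5\right) = -30$)
$L{\left(v \right)} = -30$
$\left(100 + 121\right) \left(L{\left(q{\left(3,4 \right)} \right)} + 26\right) = \left(100 + 121\right) \left(-30 + 26\right) = 221 \left(-4\right) = -884$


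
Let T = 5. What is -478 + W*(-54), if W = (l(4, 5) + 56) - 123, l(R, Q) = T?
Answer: 2870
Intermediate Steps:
l(R, Q) = 5
W = -62 (W = (5 + 56) - 123 = 61 - 123 = -62)
-478 + W*(-54) = -478 - 62*(-54) = -478 + 3348 = 2870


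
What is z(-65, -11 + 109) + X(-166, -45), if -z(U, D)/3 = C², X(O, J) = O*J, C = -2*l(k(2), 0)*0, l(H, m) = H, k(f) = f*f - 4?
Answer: 7470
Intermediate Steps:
k(f) = -4 + f² (k(f) = f² - 4 = -4 + f²)
C = 0 (C = -2*(-4 + 2²)*0 = -2*(-4 + 4)*0 = -2*0*0 = 0*0 = 0)
X(O, J) = J*O
z(U, D) = 0 (z(U, D) = -3*0² = -3*0 = 0)
z(-65, -11 + 109) + X(-166, -45) = 0 - 45*(-166) = 0 + 7470 = 7470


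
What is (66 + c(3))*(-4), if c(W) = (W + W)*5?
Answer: -384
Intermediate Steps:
c(W) = 10*W (c(W) = (2*W)*5 = 10*W)
(66 + c(3))*(-4) = (66 + 10*3)*(-4) = (66 + 30)*(-4) = 96*(-4) = -384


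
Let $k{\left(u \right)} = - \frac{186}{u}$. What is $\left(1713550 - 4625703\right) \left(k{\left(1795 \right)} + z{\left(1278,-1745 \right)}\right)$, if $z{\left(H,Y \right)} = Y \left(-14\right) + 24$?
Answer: $- \frac{127828210423832}{1795} \approx -7.1214 \cdot 10^{10}$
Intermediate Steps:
$z{\left(H,Y \right)} = 24 - 14 Y$ ($z{\left(H,Y \right)} = - 14 Y + 24 = 24 - 14 Y$)
$\left(1713550 - 4625703\right) \left(k{\left(1795 \right)} + z{\left(1278,-1745 \right)}\right) = \left(1713550 - 4625703\right) \left(- \frac{186}{1795} + \left(24 - -24430\right)\right) = - 2912153 \left(\left(-186\right) \frac{1}{1795} + \left(24 + 24430\right)\right) = - 2912153 \left(- \frac{186}{1795} + 24454\right) = \left(-2912153\right) \frac{43894744}{1795} = - \frac{127828210423832}{1795}$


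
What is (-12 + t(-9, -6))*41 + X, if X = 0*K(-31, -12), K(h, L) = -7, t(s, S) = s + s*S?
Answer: 1353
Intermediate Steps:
t(s, S) = s + S*s
X = 0 (X = 0*(-7) = 0)
(-12 + t(-9, -6))*41 + X = (-12 - 9*(1 - 6))*41 + 0 = (-12 - 9*(-5))*41 + 0 = (-12 + 45)*41 + 0 = 33*41 + 0 = 1353 + 0 = 1353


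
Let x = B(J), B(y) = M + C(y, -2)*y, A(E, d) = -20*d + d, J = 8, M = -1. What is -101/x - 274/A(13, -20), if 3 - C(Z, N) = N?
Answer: -24533/7410 ≈ -3.3108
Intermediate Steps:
C(Z, N) = 3 - N
A(E, d) = -19*d
B(y) = -1 + 5*y (B(y) = -1 + (3 - 1*(-2))*y = -1 + (3 + 2)*y = -1 + 5*y)
x = 39 (x = -1 + 5*8 = -1 + 40 = 39)
-101/x - 274/A(13, -20) = -101/39 - 274/((-19*(-20))) = -101*1/39 - 274/380 = -101/39 - 274*1/380 = -101/39 - 137/190 = -24533/7410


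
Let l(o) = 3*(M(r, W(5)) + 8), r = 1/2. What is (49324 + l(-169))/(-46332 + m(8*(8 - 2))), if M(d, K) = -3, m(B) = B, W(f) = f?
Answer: -49339/46284 ≈ -1.0660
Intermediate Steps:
r = ½ ≈ 0.50000
l(o) = 15 (l(o) = 3*(-3 + 8) = 3*5 = 15)
(49324 + l(-169))/(-46332 + m(8*(8 - 2))) = (49324 + 15)/(-46332 + 8*(8 - 2)) = 49339/(-46332 + 8*6) = 49339/(-46332 + 48) = 49339/(-46284) = 49339*(-1/46284) = -49339/46284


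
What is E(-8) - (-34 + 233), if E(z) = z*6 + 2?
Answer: -245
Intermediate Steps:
E(z) = 2 + 6*z (E(z) = 6*z + 2 = 2 + 6*z)
E(-8) - (-34 + 233) = (2 + 6*(-8)) - (-34 + 233) = (2 - 48) - 1*199 = -46 - 199 = -245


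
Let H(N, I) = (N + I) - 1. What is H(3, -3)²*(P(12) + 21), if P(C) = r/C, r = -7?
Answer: 245/12 ≈ 20.417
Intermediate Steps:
H(N, I) = -1 + I + N (H(N, I) = (I + N) - 1 = -1 + I + N)
P(C) = -7/C
H(3, -3)²*(P(12) + 21) = (-1 - 3 + 3)²*(-7/12 + 21) = (-1)²*(-7*1/12 + 21) = 1*(-7/12 + 21) = 1*(245/12) = 245/12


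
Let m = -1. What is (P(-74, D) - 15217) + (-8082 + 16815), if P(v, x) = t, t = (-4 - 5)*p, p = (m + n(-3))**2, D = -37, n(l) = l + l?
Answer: -6925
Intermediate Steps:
n(l) = 2*l
p = 49 (p = (-1 + 2*(-3))**2 = (-1 - 6)**2 = (-7)**2 = 49)
t = -441 (t = (-4 - 5)*49 = -9*49 = -441)
P(v, x) = -441
(P(-74, D) - 15217) + (-8082 + 16815) = (-441 - 15217) + (-8082 + 16815) = -15658 + 8733 = -6925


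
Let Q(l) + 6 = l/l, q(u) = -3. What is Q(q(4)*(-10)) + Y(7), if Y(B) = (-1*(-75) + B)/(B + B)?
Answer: 6/7 ≈ 0.85714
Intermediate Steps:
Q(l) = -5 (Q(l) = -6 + l/l = -6 + 1 = -5)
Y(B) = (75 + B)/(2*B) (Y(B) = (75 + B)/((2*B)) = (75 + B)*(1/(2*B)) = (75 + B)/(2*B))
Q(q(4)*(-10)) + Y(7) = -5 + (1/2)*(75 + 7)/7 = -5 + (1/2)*(1/7)*82 = -5 + 41/7 = 6/7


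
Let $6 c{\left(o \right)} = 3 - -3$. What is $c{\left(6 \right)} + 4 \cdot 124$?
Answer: $497$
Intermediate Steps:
$c{\left(o \right)} = 1$ ($c{\left(o \right)} = \frac{3 - -3}{6} = \frac{3 + 3}{6} = \frac{1}{6} \cdot 6 = 1$)
$c{\left(6 \right)} + 4 \cdot 124 = 1 + 4 \cdot 124 = 1 + 496 = 497$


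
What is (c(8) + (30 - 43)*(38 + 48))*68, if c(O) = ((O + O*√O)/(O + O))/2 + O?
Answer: -75463 + 34*√2 ≈ -75415.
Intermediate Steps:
c(O) = O + (O + O^(3/2))/(4*O) (c(O) = ((O + O^(3/2))/((2*O)))*(½) + O = ((O + O^(3/2))*(1/(2*O)))*(½) + O = ((O + O^(3/2))/(2*O))*(½) + O = (O + O^(3/2))/(4*O) + O = O + (O + O^(3/2))/(4*O))
(c(8) + (30 - 43)*(38 + 48))*68 = ((¼ + 8 + √8/4) + (30 - 43)*(38 + 48))*68 = ((¼ + 8 + (2*√2)/4) - 13*86)*68 = ((¼ + 8 + √2/2) - 1118)*68 = ((33/4 + √2/2) - 1118)*68 = (-4439/4 + √2/2)*68 = -75463 + 34*√2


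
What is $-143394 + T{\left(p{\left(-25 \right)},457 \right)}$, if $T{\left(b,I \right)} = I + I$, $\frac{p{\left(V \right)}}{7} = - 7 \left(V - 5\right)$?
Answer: $-142480$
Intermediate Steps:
$p{\left(V \right)} = 245 - 49 V$ ($p{\left(V \right)} = 7 \left(- 7 \left(V - 5\right)\right) = 7 \left(- 7 \left(-5 + V\right)\right) = 7 \left(35 - 7 V\right) = 245 - 49 V$)
$T{\left(b,I \right)} = 2 I$
$-143394 + T{\left(p{\left(-25 \right)},457 \right)} = -143394 + 2 \cdot 457 = -143394 + 914 = -142480$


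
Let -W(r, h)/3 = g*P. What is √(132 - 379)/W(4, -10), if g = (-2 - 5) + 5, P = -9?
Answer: -I*√247/54 ≈ -0.29104*I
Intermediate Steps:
g = -2 (g = -7 + 5 = -2)
W(r, h) = -54 (W(r, h) = -(-6)*(-9) = -3*18 = -54)
√(132 - 379)/W(4, -10) = √(132 - 379)/(-54) = √(-247)*(-1/54) = (I*√247)*(-1/54) = -I*√247/54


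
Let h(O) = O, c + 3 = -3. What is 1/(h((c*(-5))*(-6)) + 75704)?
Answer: 1/75524 ≈ 1.3241e-5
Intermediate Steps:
c = -6 (c = -3 - 3 = -6)
1/(h((c*(-5))*(-6)) + 75704) = 1/(-6*(-5)*(-6) + 75704) = 1/(30*(-6) + 75704) = 1/(-180 + 75704) = 1/75524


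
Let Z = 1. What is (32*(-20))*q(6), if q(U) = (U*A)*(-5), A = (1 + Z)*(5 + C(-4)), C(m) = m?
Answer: 38400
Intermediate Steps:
A = 2 (A = (1 + 1)*(5 - 4) = 2*1 = 2)
q(U) = -10*U (q(U) = (U*2)*(-5) = (2*U)*(-5) = -10*U)
(32*(-20))*q(6) = (32*(-20))*(-10*6) = -640*(-60) = 38400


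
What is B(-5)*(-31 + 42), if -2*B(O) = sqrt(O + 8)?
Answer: -11*sqrt(3)/2 ≈ -9.5263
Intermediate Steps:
B(O) = -sqrt(8 + O)/2 (B(O) = -sqrt(O + 8)/2 = -sqrt(8 + O)/2)
B(-5)*(-31 + 42) = (-sqrt(8 - 5)/2)*(-31 + 42) = -sqrt(3)/2*11 = -11*sqrt(3)/2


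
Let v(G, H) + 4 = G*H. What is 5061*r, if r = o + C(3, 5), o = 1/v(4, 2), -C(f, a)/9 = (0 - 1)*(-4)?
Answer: -723723/4 ≈ -1.8093e+5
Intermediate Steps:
C(f, a) = -36 (C(f, a) = -9*(0 - 1)*(-4) = -(-9)*(-4) = -9*4 = -36)
v(G, H) = -4 + G*H
o = ¼ (o = 1/(-4 + 4*2) = 1/(-4 + 8) = 1/4 = ¼ ≈ 0.25000)
r = -143/4 (r = ¼ - 36 = -143/4 ≈ -35.750)
5061*r = 5061*(-143/4) = -723723/4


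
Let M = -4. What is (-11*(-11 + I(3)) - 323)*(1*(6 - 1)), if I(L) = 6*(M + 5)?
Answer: -1340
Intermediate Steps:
I(L) = 6 (I(L) = 6*(-4 + 5) = 6*1 = 6)
(-11*(-11 + I(3)) - 323)*(1*(6 - 1)) = (-11*(-11 + 6) - 323)*(1*(6 - 1)) = (-11*(-5) - 323)*(1*5) = (55 - 323)*5 = -268*5 = -1340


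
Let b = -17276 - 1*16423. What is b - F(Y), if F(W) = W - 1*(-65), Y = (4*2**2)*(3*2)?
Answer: -33860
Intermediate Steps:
b = -33699 (b = -17276 - 16423 = -33699)
Y = 96 (Y = (4*4)*6 = 16*6 = 96)
F(W) = 65 + W (F(W) = W + 65 = 65 + W)
b - F(Y) = -33699 - (65 + 96) = -33699 - 1*161 = -33699 - 161 = -33860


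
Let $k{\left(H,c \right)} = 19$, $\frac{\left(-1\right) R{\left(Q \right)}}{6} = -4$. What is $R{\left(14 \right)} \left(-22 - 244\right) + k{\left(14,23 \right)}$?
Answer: $-6365$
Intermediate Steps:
$R{\left(Q \right)} = 24$ ($R{\left(Q \right)} = \left(-6\right) \left(-4\right) = 24$)
$R{\left(14 \right)} \left(-22 - 244\right) + k{\left(14,23 \right)} = 24 \left(-22 - 244\right) + 19 = 24 \left(-266\right) + 19 = -6384 + 19 = -6365$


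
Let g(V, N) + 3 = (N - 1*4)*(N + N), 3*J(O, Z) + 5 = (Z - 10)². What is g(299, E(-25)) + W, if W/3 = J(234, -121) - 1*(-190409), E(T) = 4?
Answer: 588380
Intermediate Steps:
J(O, Z) = -5/3 + (-10 + Z)²/3 (J(O, Z) = -5/3 + (Z - 10)²/3 = -5/3 + (-10 + Z)²/3)
g(V, N) = -3 + 2*N*(-4 + N) (g(V, N) = -3 + (N - 1*4)*(N + N) = -3 + (N - 4)*(2*N) = -3 + (-4 + N)*(2*N) = -3 + 2*N*(-4 + N))
W = 588383 (W = 3*((-5/3 + (-10 - 121)²/3) - 1*(-190409)) = 3*((-5/3 + (⅓)*(-131)²) + 190409) = 3*((-5/3 + (⅓)*17161) + 190409) = 3*((-5/3 + 17161/3) + 190409) = 3*(17156/3 + 190409) = 3*(588383/3) = 588383)
g(299, E(-25)) + W = (-3 - 8*4 + 2*4²) + 588383 = (-3 - 32 + 2*16) + 588383 = (-3 - 32 + 32) + 588383 = -3 + 588383 = 588380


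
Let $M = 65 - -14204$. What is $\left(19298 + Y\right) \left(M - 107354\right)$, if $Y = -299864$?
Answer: $26116486110$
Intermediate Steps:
$M = 14269$ ($M = 65 + 14204 = 14269$)
$\left(19298 + Y\right) \left(M - 107354\right) = \left(19298 - 299864\right) \left(14269 - 107354\right) = - 280566 \left(14269 - 107354\right) = \left(-280566\right) \left(-93085\right) = 26116486110$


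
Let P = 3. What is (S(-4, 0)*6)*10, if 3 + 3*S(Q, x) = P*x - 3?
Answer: -120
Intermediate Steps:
S(Q, x) = -2 + x (S(Q, x) = -1 + (3*x - 3)/3 = -1 + (-3 + 3*x)/3 = -1 + (-1 + x) = -2 + x)
(S(-4, 0)*6)*10 = ((-2 + 0)*6)*10 = -2*6*10 = -12*10 = -120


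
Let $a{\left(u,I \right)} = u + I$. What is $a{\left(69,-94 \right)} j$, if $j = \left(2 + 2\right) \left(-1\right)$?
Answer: $100$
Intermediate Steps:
$a{\left(u,I \right)} = I + u$
$j = -4$ ($j = 4 \left(-1\right) = -4$)
$a{\left(69,-94 \right)} j = \left(-94 + 69\right) \left(-4\right) = \left(-25\right) \left(-4\right) = 100$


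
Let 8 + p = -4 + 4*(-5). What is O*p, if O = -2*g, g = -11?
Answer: -704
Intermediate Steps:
O = 22 (O = -2*(-11) = 22)
p = -32 (p = -8 + (-4 + 4*(-5)) = -8 + (-4 - 20) = -8 - 24 = -32)
O*p = 22*(-32) = -704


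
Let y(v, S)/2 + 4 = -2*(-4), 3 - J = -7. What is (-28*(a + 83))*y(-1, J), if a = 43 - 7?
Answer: -26656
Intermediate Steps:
J = 10 (J = 3 - 1*(-7) = 3 + 7 = 10)
y(v, S) = 8 (y(v, S) = -8 + 2*(-2*(-4)) = -8 + 2*8 = -8 + 16 = 8)
a = 36
(-28*(a + 83))*y(-1, J) = -28*(36 + 83)*8 = -28*119*8 = -3332*8 = -26656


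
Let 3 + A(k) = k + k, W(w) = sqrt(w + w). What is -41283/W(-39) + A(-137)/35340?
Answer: -277/35340 + 13761*I*sqrt(78)/26 ≈ -0.0078381 + 4674.4*I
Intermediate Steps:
W(w) = sqrt(2)*sqrt(w) (W(w) = sqrt(2*w) = sqrt(2)*sqrt(w))
A(k) = -3 + 2*k (A(k) = -3 + (k + k) = -3 + 2*k)
-41283/W(-39) + A(-137)/35340 = -41283*(-I*sqrt(78)/78) + (-3 + 2*(-137))/35340 = -41283*(-I*sqrt(78)/78) + (-3 - 274)*(1/35340) = -41283*(-I*sqrt(78)/78) - 277*1/35340 = -(-13761)*I*sqrt(78)/26 - 277/35340 = 13761*I*sqrt(78)/26 - 277/35340 = -277/35340 + 13761*I*sqrt(78)/26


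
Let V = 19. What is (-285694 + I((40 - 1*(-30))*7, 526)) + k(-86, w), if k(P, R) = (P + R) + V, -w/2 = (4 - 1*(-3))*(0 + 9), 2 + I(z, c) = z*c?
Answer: -28149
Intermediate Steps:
I(z, c) = -2 + c*z (I(z, c) = -2 + z*c = -2 + c*z)
w = -126 (w = -2*(4 - 1*(-3))*(0 + 9) = -2*(4 + 3)*9 = -14*9 = -2*63 = -126)
k(P, R) = 19 + P + R (k(P, R) = (P + R) + 19 = 19 + P + R)
(-285694 + I((40 - 1*(-30))*7, 526)) + k(-86, w) = (-285694 + (-2 + 526*((40 - 1*(-30))*7))) + (19 - 86 - 126) = (-285694 + (-2 + 526*((40 + 30)*7))) - 193 = (-285694 + (-2 + 526*(70*7))) - 193 = (-285694 + (-2 + 526*490)) - 193 = (-285694 + (-2 + 257740)) - 193 = (-285694 + 257738) - 193 = -27956 - 193 = -28149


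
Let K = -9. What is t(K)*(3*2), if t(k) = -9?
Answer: -54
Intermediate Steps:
t(K)*(3*2) = -27*2 = -9*6 = -54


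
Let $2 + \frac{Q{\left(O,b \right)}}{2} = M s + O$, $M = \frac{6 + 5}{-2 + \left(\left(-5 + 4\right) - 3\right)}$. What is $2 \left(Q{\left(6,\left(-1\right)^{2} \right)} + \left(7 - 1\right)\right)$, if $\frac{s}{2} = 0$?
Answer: $28$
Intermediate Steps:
$s = 0$ ($s = 2 \cdot 0 = 0$)
$M = - \frac{11}{6}$ ($M = \frac{11}{-2 - 4} = \frac{11}{-6} = 11 \left(- \frac{1}{6}\right) = - \frac{11}{6} \approx -1.8333$)
$Q{\left(O,b \right)} = -4 + 2 O$ ($Q{\left(O,b \right)} = -4 + 2 \left(\left(- \frac{11}{6}\right) 0 + O\right) = -4 + 2 \left(0 + O\right) = -4 + 2 O$)
$2 \left(Q{\left(6,\left(-1\right)^{2} \right)} + \left(7 - 1\right)\right) = 2 \left(\left(-4 + 2 \cdot 6\right) + \left(7 - 1\right)\right) = 2 \left(\left(-4 + 12\right) + \left(7 - 1\right)\right) = 2 \left(8 + 6\right) = 2 \cdot 14 = 28$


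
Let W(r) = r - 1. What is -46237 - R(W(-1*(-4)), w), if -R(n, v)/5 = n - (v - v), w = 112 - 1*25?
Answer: -46222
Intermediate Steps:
W(r) = -1 + r
w = 87 (w = 112 - 25 = 87)
R(n, v) = -5*n (R(n, v) = -5*(n - (v - v)) = -5*(n - 1*0) = -5*(n + 0) = -5*n)
-46237 - R(W(-1*(-4)), w) = -46237 - (-5)*(-1 - 1*(-4)) = -46237 - (-5)*(-1 + 4) = -46237 - (-5)*3 = -46237 - 1*(-15) = -46237 + 15 = -46222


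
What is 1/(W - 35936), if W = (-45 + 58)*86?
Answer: -1/34818 ≈ -2.8721e-5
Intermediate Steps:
W = 1118 (W = 13*86 = 1118)
1/(W - 35936) = 1/(1118 - 35936) = 1/(-34818) = -1/34818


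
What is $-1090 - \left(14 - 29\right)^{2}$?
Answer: $-1315$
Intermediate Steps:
$-1090 - \left(14 - 29\right)^{2} = -1090 - \left(-15\right)^{2} = -1090 - 225 = -1315$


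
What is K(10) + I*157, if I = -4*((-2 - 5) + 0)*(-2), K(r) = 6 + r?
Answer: -8776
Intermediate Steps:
I = -56 (I = -4*(-7 + 0)*(-2) = -4*(-7)*(-2) = 28*(-2) = -56)
K(10) + I*157 = (6 + 10) - 56*157 = 16 - 8792 = -8776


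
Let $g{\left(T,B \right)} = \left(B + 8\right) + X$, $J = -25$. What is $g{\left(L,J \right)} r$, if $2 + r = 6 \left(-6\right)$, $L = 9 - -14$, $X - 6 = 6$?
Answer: $190$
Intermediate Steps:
$X = 12$ ($X = 6 + 6 = 12$)
$L = 23$ ($L = 9 + 14 = 23$)
$r = -38$ ($r = -2 + 6 \left(-6\right) = -2 - 36 = -38$)
$g{\left(T,B \right)} = 20 + B$ ($g{\left(T,B \right)} = \left(B + 8\right) + 12 = \left(8 + B\right) + 12 = 20 + B$)
$g{\left(L,J \right)} r = \left(20 - 25\right) \left(-38\right) = \left(-5\right) \left(-38\right) = 190$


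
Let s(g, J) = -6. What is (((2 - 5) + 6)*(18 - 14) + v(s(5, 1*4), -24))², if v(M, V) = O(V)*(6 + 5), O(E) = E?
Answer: 63504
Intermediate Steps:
v(M, V) = 11*V (v(M, V) = V*(6 + 5) = V*11 = 11*V)
(((2 - 5) + 6)*(18 - 14) + v(s(5, 1*4), -24))² = (((2 - 5) + 6)*(18 - 14) + 11*(-24))² = ((-3 + 6)*4 - 264)² = (3*4 - 264)² = (12 - 264)² = (-252)² = 63504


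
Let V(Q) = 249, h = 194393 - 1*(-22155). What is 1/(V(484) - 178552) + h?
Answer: 38611158043/178303 ≈ 2.1655e+5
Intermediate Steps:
h = 216548 (h = 194393 + 22155 = 216548)
1/(V(484) - 178552) + h = 1/(249 - 178552) + 216548 = 1/(-178303) + 216548 = -1/178303 + 216548 = 38611158043/178303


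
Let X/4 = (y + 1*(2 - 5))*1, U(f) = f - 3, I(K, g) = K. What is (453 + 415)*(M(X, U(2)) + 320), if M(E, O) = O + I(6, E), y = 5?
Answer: 282100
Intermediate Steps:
U(f) = -3 + f
X = 8 (X = 4*((5 + 1*(2 - 5))*1) = 4*((5 + 1*(-3))*1) = 4*((5 - 3)*1) = 4*(2*1) = 4*2 = 8)
M(E, O) = 6 + O (M(E, O) = O + 6 = 6 + O)
(453 + 415)*(M(X, U(2)) + 320) = (453 + 415)*((6 + (-3 + 2)) + 320) = 868*((6 - 1) + 320) = 868*(5 + 320) = 868*325 = 282100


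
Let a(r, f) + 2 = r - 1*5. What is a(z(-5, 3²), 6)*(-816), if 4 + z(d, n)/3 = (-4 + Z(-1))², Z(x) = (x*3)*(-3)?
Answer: -45696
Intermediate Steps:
Z(x) = -9*x (Z(x) = (3*x)*(-3) = -9*x)
z(d, n) = 63 (z(d, n) = -12 + 3*(-4 - 9*(-1))² = -12 + 3*(-4 + 9)² = -12 + 3*5² = -12 + 3*25 = -12 + 75 = 63)
a(r, f) = -7 + r (a(r, f) = -2 + (r - 1*5) = -2 + (r - 5) = -2 + (-5 + r) = -7 + r)
a(z(-5, 3²), 6)*(-816) = (-7 + 63)*(-816) = 56*(-816) = -45696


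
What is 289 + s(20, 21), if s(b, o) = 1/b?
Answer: 5781/20 ≈ 289.05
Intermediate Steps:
289 + s(20, 21) = 289 + 1/20 = 5781/20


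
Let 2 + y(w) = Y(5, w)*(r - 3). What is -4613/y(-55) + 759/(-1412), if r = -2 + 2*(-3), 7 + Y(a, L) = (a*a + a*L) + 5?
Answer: -4307993/1955620 ≈ -2.2029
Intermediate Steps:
Y(a, L) = -2 + a² + L*a (Y(a, L) = -7 + ((a*a + a*L) + 5) = -7 + ((a² + L*a) + 5) = -7 + (5 + a² + L*a) = -2 + a² + L*a)
r = -8 (r = -2 - 6 = -8)
y(w) = -255 - 55*w (y(w) = -2 + (-2 + 5² + w*5)*(-8 - 3) = -2 + (-2 + 25 + 5*w)*(-11) = -2 + (23 + 5*w)*(-11) = -2 + (-253 - 55*w) = -255 - 55*w)
-4613/y(-55) + 759/(-1412) = -4613/(-255 - 55*(-55)) + 759/(-1412) = -4613/(-255 + 3025) + 759*(-1/1412) = -4613/2770 - 759/1412 = -4307993/1955620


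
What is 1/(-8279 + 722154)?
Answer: 1/713875 ≈ 1.4008e-6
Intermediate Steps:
1/(-8279 + 722154) = 1/713875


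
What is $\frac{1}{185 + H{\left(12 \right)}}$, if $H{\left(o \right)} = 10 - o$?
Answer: $\frac{1}{183} \approx 0.0054645$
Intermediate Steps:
$\frac{1}{185 + H{\left(12 \right)}} = \frac{1}{185 + \left(10 - 12\right)} = \frac{1}{185 - 2} = \frac{1}{183}$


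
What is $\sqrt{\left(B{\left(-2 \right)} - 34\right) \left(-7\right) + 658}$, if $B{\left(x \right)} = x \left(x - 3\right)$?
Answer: $\sqrt{826} \approx 28.74$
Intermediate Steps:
$B{\left(x \right)} = x \left(-3 + x\right)$
$\sqrt{\left(B{\left(-2 \right)} - 34\right) \left(-7\right) + 658} = \sqrt{\left(- 2 \left(-3 - 2\right) - 34\right) \left(-7\right) + 658} = \sqrt{\left(\left(-2\right) \left(-5\right) - 34\right) \left(-7\right) + 658} = \sqrt{\left(10 - 34\right) \left(-7\right) + 658} = \sqrt{\left(-24\right) \left(-7\right) + 658} = \sqrt{168 + 658} = \sqrt{826}$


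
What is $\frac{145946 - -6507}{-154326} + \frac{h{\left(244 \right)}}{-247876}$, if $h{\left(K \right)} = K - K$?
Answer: $- \frac{152453}{154326} \approx -0.98786$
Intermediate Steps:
$h{\left(K \right)} = 0$
$\frac{145946 - -6507}{-154326} + \frac{h{\left(244 \right)}}{-247876} = \frac{145946 - -6507}{-154326} + \frac{0}{-247876} = \left(145946 + 6507\right) \left(- \frac{1}{154326}\right) + 0 \left(- \frac{1}{247876}\right) = 152453 \left(- \frac{1}{154326}\right) + 0 = - \frac{152453}{154326} + 0 = - \frac{152453}{154326}$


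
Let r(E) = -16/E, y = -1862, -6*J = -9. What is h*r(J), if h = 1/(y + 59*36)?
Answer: -16/393 ≈ -0.040712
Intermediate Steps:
J = 3/2 (J = -⅙*(-9) = 3/2 ≈ 1.5000)
h = 1/262 (h = 1/(-1862 + 59*36) = 1/(-1862 + 2124) = 1/262 ≈ 0.0038168)
h*r(J) = (-16/3/2)/262 = (-16*⅔)/262 = (1/262)*(-32/3) = -16/393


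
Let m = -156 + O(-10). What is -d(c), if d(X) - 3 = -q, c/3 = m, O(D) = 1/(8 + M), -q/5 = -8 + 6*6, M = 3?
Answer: -143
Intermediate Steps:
q = -140 (q = -5*(-8 + 6*6) = -5*(-8 + 36) = -5*28 = -140)
O(D) = 1/11 (O(D) = 1/(8 + 3) = 1/11)
m = -1715/11 (m = -156 + 1/11 = -1715/11 ≈ -155.91)
c = -5145/11 (c = 3*(-1715/11) = -5145/11 ≈ -467.73)
d(X) = 143 (d(X) = 3 - 1*(-140) = 3 + 140 = 143)
-d(c) = -1*143 = -143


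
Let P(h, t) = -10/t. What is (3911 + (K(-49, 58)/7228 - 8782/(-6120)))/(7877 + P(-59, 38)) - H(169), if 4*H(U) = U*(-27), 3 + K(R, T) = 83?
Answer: 944406688773953/827521938360 ≈ 1141.2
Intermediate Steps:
K(R, T) = 80 (K(R, T) = -3 + 83 = 80)
H(U) = -27*U/4 (H(U) = (U*(-27))/4 = (-27*U)/4 = -27*U/4)
(3911 + (K(-49, 58)/7228 - 8782/(-6120)))/(7877 + P(-59, 38)) - H(169) = (3911 + (80/7228 - 8782/(-6120)))/(7877 - 10/38) - (-27)*169/4 = (3911 + (80*(1/7228) - 8782*(-1/6120)))/(7877 - 10*1/38) - 1*(-4563/4) = (3911 + (20/1807 + 4391/3060))/(7877 - 5/19) + 4563/4 = (3911 + 7995737/5529420)/(149658/19) + 4563/4 = (21633557357/5529420)*(19/149658) + 4563/4 = 411037589783/827521938360 + 4563/4 = 944406688773953/827521938360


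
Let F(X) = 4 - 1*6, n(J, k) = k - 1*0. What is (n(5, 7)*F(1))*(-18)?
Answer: 252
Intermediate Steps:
n(J, k) = k (n(J, k) = k + 0 = k)
F(X) = -2 (F(X) = 4 - 6 = -2)
(n(5, 7)*F(1))*(-18) = (7*(-2))*(-18) = -14*(-18) = 252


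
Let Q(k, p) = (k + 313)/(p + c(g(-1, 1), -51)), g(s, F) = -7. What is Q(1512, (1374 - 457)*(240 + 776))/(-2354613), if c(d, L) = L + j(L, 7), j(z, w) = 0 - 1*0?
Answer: -1825/2193606917673 ≈ -8.3196e-10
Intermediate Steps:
j(z, w) = 0 (j(z, w) = 0 + 0 = 0)
c(d, L) = L (c(d, L) = L + 0 = L)
Q(k, p) = (313 + k)/(-51 + p) (Q(k, p) = (k + 313)/(p - 51) = (313 + k)/(-51 + p))
Q(1512, (1374 - 457)*(240 + 776))/(-2354613) = ((313 + 1512)/(-51 + (1374 - 457)*(240 + 776)))/(-2354613) = (1825/(-51 + 917*1016))*(-1/2354613) = (1825/(-51 + 931672))*(-1/2354613) = (1825/931621)*(-1/2354613) = -1825/2193606917673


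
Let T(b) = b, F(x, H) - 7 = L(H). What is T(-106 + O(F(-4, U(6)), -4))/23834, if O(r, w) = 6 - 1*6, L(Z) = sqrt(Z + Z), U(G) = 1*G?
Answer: -53/11917 ≈ -0.0044474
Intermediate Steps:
U(G) = G
L(Z) = sqrt(2)*sqrt(Z) (L(Z) = sqrt(2*Z) = sqrt(2)*sqrt(Z))
F(x, H) = 7 + sqrt(2)*sqrt(H)
O(r, w) = 0 (O(r, w) = 6 - 6 = 0)
T(-106 + O(F(-4, U(6)), -4))/23834 = (-106 + 0)/23834 = -106*1/23834 = -53/11917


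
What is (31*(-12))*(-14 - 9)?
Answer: 8556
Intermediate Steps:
(31*(-12))*(-14 - 9) = -372*(-23) = 8556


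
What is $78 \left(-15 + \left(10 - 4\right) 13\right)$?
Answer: $4914$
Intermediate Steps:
$78 \left(-15 + \left(10 - 4\right) 13\right) = 78 \left(-15 + 6 \cdot 13\right) = 78 \left(-15 + 78\right) = 78 \cdot 63 = 4914$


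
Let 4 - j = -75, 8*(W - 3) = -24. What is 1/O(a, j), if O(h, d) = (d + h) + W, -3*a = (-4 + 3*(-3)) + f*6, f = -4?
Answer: 3/274 ≈ 0.010949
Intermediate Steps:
W = 0 (W = 3 + (⅛)*(-24) = 3 - 3 = 0)
j = 79 (j = 4 - 1*(-75) = 4 + 75 = 79)
a = 37/3 (a = -((-4 + 3*(-3)) - 4*6)/3 = -((-4 - 9) - 24)/3 = -(-13 - 24)/3 = -⅓*(-37) = 37/3 ≈ 12.333)
O(h, d) = d + h (O(h, d) = (d + h) + 0 = d + h)
1/O(a, j) = 1/(79 + 37/3) = 1/(274/3) = 3/274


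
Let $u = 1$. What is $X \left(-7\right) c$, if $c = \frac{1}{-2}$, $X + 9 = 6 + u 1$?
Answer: $-7$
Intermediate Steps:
$X = -2$ ($X = -9 + \left(6 + 1 \cdot 1\right) = -9 + \left(6 + 1\right) = -9 + 7 = -2$)
$c = - \frac{1}{2} \approx -0.5$
$X \left(-7\right) c = \left(-2\right) \left(-7\right) \left(- \frac{1}{2}\right) = 14 \left(- \frac{1}{2}\right) = -7$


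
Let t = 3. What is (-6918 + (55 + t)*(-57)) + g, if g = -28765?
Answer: -38989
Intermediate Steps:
(-6918 + (55 + t)*(-57)) + g = (-6918 + (55 + 3)*(-57)) - 28765 = (-6918 + 58*(-57)) - 28765 = (-6918 - 3306) - 28765 = -10224 - 28765 = -38989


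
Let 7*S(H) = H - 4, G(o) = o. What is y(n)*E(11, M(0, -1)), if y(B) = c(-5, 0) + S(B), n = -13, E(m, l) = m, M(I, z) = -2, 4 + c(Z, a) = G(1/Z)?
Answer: -2552/35 ≈ -72.914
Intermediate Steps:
c(Z, a) = -4 + 1/Z
S(H) = -4/7 + H/7 (S(H) = (H - 4)/7 = (-4 + H)/7 = -4/7 + H/7)
y(B) = -167/35 + B/7 (y(B) = (-4 + 1/(-5)) + (-4/7 + B/7) = (-4 - ⅕) + (-4/7 + B/7) = -21/5 + (-4/7 + B/7) = -167/35 + B/7)
y(n)*E(11, M(0, -1)) = (-167/35 + (⅐)*(-13))*11 = (-167/35 - 13/7)*11 = -232/35*11 = -2552/35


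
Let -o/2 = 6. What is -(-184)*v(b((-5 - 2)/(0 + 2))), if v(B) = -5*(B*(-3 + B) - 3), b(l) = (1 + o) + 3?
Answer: -78200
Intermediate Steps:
o = -12 (o = -2*6 = -12)
b(l) = -8 (b(l) = (1 - 12) + 3 = -11 + 3 = -8)
v(B) = 15 - 5*B*(-3 + B) (v(B) = -5*(-3 + B*(-3 + B)) = 15 - 5*B*(-3 + B))
-(-184)*v(b((-5 - 2)/(0 + 2))) = -(-184)*(15 - 5*(-8)**2 + 15*(-8)) = -(-184)*(15 - 5*64 - 120) = -(-184)*(15 - 320 - 120) = -(-184)*(-425) = -1*78200 = -78200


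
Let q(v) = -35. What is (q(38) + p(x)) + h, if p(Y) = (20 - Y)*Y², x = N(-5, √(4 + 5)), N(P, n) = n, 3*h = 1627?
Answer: 1981/3 ≈ 660.33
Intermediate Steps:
h = 1627/3 (h = (⅓)*1627 = 1627/3 ≈ 542.33)
x = 3 (x = √(4 + 5) = √9 = 3)
p(Y) = Y²*(20 - Y)
(q(38) + p(x)) + h = (-35 + 3²*(20 - 1*3)) + 1627/3 = (-35 + 9*(20 - 3)) + 1627/3 = (-35 + 9*17) + 1627/3 = (-35 + 153) + 1627/3 = 118 + 1627/3 = 1981/3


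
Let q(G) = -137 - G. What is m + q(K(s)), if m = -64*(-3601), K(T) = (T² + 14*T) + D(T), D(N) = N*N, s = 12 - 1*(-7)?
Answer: 229339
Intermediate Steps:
s = 19 (s = 12 + 7 = 19)
D(N) = N²
K(T) = 2*T² + 14*T (K(T) = (T² + 14*T) + T² = 2*T² + 14*T)
m = 230464
m + q(K(s)) = 230464 + (-137 - 2*19*(7 + 19)) = 230464 + (-137 - 2*19*26) = 230464 + (-137 - 1*988) = 230464 + (-137 - 988) = 230464 - 1125 = 229339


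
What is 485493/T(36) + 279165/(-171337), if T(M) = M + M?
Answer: 27720938087/4112088 ≈ 6741.3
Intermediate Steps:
T(M) = 2*M
485493/T(36) + 279165/(-171337) = 485493/((2*36)) + 279165/(-171337) = 485493/72 + 279165*(-1/171337) = 485493*(1/72) - 279165/171337 = 161831/24 - 279165/171337 = 27720938087/4112088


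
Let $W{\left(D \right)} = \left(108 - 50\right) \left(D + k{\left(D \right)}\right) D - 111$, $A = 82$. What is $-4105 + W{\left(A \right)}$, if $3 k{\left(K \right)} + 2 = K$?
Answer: $\frac{1537808}{3} \approx 5.126 \cdot 10^{5}$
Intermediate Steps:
$k{\left(K \right)} = - \frac{2}{3} + \frac{K}{3}$
$W{\left(D \right)} = -111 + D \left(- \frac{116}{3} + \frac{232 D}{3}\right)$ ($W{\left(D \right)} = \left(108 - 50\right) \left(D + \left(- \frac{2}{3} + \frac{D}{3}\right)\right) D - 111 = 58 \left(- \frac{2}{3} + \frac{4 D}{3}\right) D - 111 = \left(- \frac{116}{3} + \frac{232 D}{3}\right) D - 111 = D \left(- \frac{116}{3} + \frac{232 D}{3}\right) - 111 = -111 + D \left(- \frac{116}{3} + \frac{232 D}{3}\right)$)
$-4105 + W{\left(A \right)} = -4105 - \left(\frac{9845}{3} - \frac{1559968}{3}\right) = -4105 - - \frac{1550123}{3} = -4105 + \frac{1550123}{3} = \frac{1537808}{3}$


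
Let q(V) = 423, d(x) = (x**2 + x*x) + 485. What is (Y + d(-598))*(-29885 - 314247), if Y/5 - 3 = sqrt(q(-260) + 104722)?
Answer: -246298025456 - 1720660*sqrt(105145) ≈ -2.4686e+11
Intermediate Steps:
d(x) = 485 + 2*x**2 (d(x) = (x**2 + x**2) + 485 = 2*x**2 + 485 = 485 + 2*x**2)
Y = 15 + 5*sqrt(105145) (Y = 15 + 5*sqrt(423 + 104722) = 15 + 5*sqrt(105145) ≈ 1636.3)
(Y + d(-598))*(-29885 - 314247) = ((15 + 5*sqrt(105145)) + (485 + 2*(-598)**2))*(-29885 - 314247) = ((15 + 5*sqrt(105145)) + (485 + 2*357604))*(-344132) = ((15 + 5*sqrt(105145)) + (485 + 715208))*(-344132) = ((15 + 5*sqrt(105145)) + 715693)*(-344132) = (715708 + 5*sqrt(105145))*(-344132) = -246298025456 - 1720660*sqrt(105145)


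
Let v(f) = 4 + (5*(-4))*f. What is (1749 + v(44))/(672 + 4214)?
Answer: 873/4886 ≈ 0.17867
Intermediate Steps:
v(f) = 4 - 20*f
(1749 + v(44))/(672 + 4214) = (1749 + (4 - 20*44))/(672 + 4214) = (1749 + (4 - 880))/4886 = (1749 - 876)*(1/4886) = 873*(1/4886) = 873/4886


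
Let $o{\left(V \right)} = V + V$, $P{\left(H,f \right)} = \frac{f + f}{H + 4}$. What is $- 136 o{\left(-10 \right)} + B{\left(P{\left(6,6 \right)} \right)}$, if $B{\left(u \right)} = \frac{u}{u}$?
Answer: $2721$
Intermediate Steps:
$P{\left(H,f \right)} = \frac{2 f}{4 + H}$
$B{\left(u \right)} = 1$
$o{\left(V \right)} = 2 V$
$- 136 o{\left(-10 \right)} + B{\left(P{\left(6,6 \right)} \right)} = - 136 \cdot 2 \left(-10\right) + 1 = \left(-136\right) \left(-20\right) + 1 = 2720 + 1 = 2721$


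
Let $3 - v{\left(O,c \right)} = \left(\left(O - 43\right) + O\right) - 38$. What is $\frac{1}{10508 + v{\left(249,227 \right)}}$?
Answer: $\frac{1}{10094} \approx 9.9069 \cdot 10^{-5}$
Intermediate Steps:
$v{\left(O,c \right)} = 84 - 2 O$ ($v{\left(O,c \right)} = 3 - \left(\left(\left(O - 43\right) + O\right) - 38\right) = 3 - \left(\left(\left(-43 + O\right) + O\right) - 38\right) = 3 - \left(\left(-43 + 2 O\right) - 38\right) = 3 - \left(-81 + 2 O\right) = 84 - 2 O$)
$\frac{1}{10508 + v{\left(249,227 \right)}} = \frac{1}{10508 + \left(84 - 498\right)} = \frac{1}{10508 - 414} = \frac{1}{10094}$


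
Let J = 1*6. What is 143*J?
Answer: 858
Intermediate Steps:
J = 6
143*J = 143*6 = 858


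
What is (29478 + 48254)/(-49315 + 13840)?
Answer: -77732/35475 ≈ -2.1912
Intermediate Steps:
(29478 + 48254)/(-49315 + 13840) = 77732/(-35475) = 77732*(-1/35475) = -77732/35475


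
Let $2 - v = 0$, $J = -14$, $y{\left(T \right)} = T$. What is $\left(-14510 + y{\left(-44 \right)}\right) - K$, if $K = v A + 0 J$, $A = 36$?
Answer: $-14626$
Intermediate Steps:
$v = 2$ ($v = 2 - 0 = 2 + 0 = 2$)
$K = 72$ ($K = 2 \cdot 36 + 0 \left(-14\right) = 72 + 0 = 72$)
$\left(-14510 + y{\left(-44 \right)}\right) - K = \left(-14510 - 44\right) - 72 = -14554 - 72 = -14626$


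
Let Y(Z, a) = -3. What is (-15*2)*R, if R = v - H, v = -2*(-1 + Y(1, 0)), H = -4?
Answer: -360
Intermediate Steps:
v = 8 (v = -2*(-1 - 3) = -2*(-4) = 8)
R = 12 (R = 8 - 1*(-4) = 8 + 4 = 12)
(-15*2)*R = -15*2*12 = -30*12 = -360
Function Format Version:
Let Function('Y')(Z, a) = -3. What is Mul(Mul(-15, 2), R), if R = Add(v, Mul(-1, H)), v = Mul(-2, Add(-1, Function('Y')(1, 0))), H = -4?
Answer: -360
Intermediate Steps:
v = 8 (v = Mul(-2, Add(-1, -3)) = Mul(-2, -4) = 8)
R = 12 (R = Add(8, Mul(-1, -4)) = Add(8, 4) = 12)
Mul(Mul(-15, 2), R) = Mul(Mul(-15, 2), 12) = Mul(-30, 12) = -360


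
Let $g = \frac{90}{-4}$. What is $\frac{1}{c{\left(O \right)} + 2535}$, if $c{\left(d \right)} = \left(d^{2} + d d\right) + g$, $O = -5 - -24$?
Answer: $\frac{2}{6469} \approx 0.00030917$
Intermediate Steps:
$O = 19$ ($O = -5 + 24 = 19$)
$g = - \frac{45}{2}$ ($g = 90 \left(- \frac{1}{4}\right) = - \frac{45}{2} \approx -22.5$)
$c{\left(d \right)} = - \frac{45}{2} + 2 d^{2}$ ($c{\left(d \right)} = \left(d^{2} + d d\right) - \frac{45}{2} = \left(d^{2} + d^{2}\right) - \frac{45}{2} = 2 d^{2} - \frac{45}{2} = - \frac{45}{2} + 2 d^{2}$)
$\frac{1}{c{\left(O \right)} + 2535} = \frac{1}{\left(- \frac{45}{2} + 2 \cdot 19^{2}\right) + 2535} = \frac{1}{\left(- \frac{45}{2} + 2 \cdot 361\right) + 2535} = \frac{1}{\left(- \frac{45}{2} + 722\right) + 2535} = \frac{1}{\frac{1399}{2} + 2535} = \frac{1}{\frac{6469}{2}} = \frac{2}{6469}$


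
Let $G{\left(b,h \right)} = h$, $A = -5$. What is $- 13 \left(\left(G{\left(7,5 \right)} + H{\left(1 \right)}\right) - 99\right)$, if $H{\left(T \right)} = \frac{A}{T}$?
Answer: $1287$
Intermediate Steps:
$H{\left(T \right)} = - \frac{5}{T}$
$- 13 \left(\left(G{\left(7,5 \right)} + H{\left(1 \right)}\right) - 99\right) = - 13 \left(\left(5 - \frac{5}{1}\right) - 99\right) = - 13 \left(\left(5 - 5\right) - 99\right) = - 13 \left(0 - 99\right) = \left(-13\right) \left(-99\right) = 1287$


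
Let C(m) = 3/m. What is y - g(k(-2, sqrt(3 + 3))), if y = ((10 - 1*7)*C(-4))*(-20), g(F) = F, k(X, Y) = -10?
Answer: 55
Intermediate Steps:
y = 45 (y = ((10 - 1*7)*(3/(-4)))*(-20) = ((10 - 7)*(3*(-1/4)))*(-20) = (3*(-3/4))*(-20) = -9/4*(-20) = 45)
y - g(k(-2, sqrt(3 + 3))) = 45 - 1*(-10) = 45 + 10 = 55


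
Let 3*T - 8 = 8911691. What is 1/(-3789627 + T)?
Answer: -3/2457182 ≈ -1.2209e-6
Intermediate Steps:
T = 8911699/3 (T = 8/3 + (1/3)*8911691 = 8/3 + 8911691/3 = 8911699/3 ≈ 2.9706e+6)
1/(-3789627 + T) = 1/(-3789627 + 8911699/3) = 1/(-2457182/3) = -3/2457182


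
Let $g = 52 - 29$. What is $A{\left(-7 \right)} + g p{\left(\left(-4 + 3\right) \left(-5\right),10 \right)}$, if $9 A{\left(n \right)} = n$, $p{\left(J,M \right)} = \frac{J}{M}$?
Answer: $\frac{193}{18} \approx 10.722$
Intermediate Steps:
$A{\left(n \right)} = \frac{n}{9}$
$g = 23$
$A{\left(-7 \right)} + g p{\left(\left(-4 + 3\right) \left(-5\right),10 \right)} = \frac{1}{9} \left(-7\right) + 23 \frac{\left(-4 + 3\right) \left(-5\right)}{10} = - \frac{7}{9} + 23 \left(-1\right) \left(-5\right) \frac{1}{10} = - \frac{7}{9} + 23 \cdot 5 \cdot \frac{1}{10} = - \frac{7}{9} + 23 \cdot \frac{1}{2} = - \frac{7}{9} + \frac{23}{2} = \frac{193}{18}$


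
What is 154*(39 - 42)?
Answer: -462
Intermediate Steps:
154*(39 - 42) = 154*(-3) = -462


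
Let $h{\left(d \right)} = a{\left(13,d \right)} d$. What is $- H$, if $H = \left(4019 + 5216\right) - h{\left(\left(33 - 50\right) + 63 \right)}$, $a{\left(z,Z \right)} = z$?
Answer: $-8637$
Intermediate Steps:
$h{\left(d \right)} = 13 d$
$H = 8637$ ($H = \left(4019 + 5216\right) - 13 \left(\left(33 - 50\right) + 63\right) = 9235 - 13 \left(-17 + 63\right) = 9235 - 13 \cdot 46 = 9235 - 598 = 8637$)
$- H = \left(-1\right) 8637 = -8637$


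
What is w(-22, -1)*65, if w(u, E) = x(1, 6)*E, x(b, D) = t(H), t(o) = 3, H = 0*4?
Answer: -195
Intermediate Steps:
H = 0
x(b, D) = 3
w(u, E) = 3*E
w(-22, -1)*65 = (3*(-1))*65 = -3*65 = -195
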